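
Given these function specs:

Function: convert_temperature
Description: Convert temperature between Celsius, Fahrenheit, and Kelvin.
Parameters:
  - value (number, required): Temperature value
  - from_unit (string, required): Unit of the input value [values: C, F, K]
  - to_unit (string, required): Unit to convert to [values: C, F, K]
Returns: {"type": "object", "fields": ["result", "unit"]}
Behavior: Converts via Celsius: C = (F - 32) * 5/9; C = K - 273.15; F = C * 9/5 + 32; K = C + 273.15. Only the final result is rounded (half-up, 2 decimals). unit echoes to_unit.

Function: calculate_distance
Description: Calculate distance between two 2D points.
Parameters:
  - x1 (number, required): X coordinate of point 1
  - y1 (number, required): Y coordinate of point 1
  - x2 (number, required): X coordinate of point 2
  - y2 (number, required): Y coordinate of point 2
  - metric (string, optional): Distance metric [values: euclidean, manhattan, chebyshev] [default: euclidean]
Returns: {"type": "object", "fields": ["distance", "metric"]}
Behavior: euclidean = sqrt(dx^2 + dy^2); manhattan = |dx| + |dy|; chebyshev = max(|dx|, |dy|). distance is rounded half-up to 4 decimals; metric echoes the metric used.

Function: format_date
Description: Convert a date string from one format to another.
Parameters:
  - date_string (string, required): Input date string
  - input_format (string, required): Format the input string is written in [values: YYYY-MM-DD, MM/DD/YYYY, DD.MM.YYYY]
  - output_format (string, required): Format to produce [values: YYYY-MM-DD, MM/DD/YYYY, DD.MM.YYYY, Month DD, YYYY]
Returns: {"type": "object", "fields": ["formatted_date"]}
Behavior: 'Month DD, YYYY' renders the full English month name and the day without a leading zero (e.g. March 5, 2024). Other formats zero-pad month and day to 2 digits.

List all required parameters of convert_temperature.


Parameters of convert_temperature and their required/optional flag:
  value: required
  from_unit: required
  to_unit: required
from_unit, to_unit, value


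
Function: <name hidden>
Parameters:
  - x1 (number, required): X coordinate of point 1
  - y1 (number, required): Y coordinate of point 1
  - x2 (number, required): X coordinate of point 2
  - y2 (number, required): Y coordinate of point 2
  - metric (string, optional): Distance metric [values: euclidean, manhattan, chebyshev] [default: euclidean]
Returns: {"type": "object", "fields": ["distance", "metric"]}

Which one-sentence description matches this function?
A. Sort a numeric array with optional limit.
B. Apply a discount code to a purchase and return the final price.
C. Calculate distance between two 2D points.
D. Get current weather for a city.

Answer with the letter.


Parameters x1, y1, x2, y2, metric and return ["distance", "metric"] fit: Calculate distance between two 2D points.
C


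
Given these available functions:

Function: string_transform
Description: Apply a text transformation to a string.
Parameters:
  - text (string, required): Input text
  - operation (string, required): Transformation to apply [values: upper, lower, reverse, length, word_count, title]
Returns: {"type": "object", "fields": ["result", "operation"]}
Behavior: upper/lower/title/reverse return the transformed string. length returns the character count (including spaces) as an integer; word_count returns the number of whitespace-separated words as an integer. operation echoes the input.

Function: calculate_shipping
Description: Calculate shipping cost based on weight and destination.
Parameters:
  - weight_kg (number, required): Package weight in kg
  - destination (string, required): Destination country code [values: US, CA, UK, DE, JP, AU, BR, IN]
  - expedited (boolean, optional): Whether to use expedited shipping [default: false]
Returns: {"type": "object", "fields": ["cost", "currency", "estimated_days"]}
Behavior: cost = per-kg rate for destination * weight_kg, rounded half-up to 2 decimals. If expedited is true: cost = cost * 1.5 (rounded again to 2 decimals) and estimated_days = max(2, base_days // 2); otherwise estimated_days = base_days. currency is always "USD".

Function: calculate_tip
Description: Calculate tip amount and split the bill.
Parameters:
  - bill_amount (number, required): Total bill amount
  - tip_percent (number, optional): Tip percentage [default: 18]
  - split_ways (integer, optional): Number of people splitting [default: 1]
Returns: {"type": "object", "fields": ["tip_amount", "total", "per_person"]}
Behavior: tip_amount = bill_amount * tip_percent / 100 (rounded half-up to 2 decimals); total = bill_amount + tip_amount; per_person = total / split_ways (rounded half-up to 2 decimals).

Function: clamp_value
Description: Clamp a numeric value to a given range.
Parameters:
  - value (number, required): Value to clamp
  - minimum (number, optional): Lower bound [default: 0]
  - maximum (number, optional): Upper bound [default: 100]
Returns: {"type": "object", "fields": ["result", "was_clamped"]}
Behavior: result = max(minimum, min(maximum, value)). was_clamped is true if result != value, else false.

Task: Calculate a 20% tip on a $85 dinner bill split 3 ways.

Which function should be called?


The task needs a function whose description is: Calculate tip amount and split the bill.
calculate_tip


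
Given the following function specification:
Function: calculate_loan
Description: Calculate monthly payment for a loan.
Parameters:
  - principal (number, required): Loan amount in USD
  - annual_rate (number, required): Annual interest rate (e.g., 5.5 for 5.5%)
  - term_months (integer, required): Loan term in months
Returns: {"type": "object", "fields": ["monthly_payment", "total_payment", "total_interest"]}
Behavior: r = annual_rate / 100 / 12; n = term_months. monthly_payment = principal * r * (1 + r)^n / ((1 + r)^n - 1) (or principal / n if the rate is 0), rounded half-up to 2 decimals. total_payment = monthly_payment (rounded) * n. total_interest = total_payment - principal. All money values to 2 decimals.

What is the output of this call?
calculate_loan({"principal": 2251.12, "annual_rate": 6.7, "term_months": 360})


r = 6.7 / 100 / 12 = 0.005583333333 (keep full precision)
(1 + r)^360 = 7.42171045
monthly_payment = 2251.12 * 0.005583333333 * 7.42171045 / (7.42171045 - 1) = 14.525982 -> 14.53
total_payment = 14.53 * 360 = 5230.80
total_interest = 5230.80 - 2251.12 = 2979.68
Output:
{"monthly_payment": 14.53, "total_payment": 5230.8, "total_interest": 2979.68}


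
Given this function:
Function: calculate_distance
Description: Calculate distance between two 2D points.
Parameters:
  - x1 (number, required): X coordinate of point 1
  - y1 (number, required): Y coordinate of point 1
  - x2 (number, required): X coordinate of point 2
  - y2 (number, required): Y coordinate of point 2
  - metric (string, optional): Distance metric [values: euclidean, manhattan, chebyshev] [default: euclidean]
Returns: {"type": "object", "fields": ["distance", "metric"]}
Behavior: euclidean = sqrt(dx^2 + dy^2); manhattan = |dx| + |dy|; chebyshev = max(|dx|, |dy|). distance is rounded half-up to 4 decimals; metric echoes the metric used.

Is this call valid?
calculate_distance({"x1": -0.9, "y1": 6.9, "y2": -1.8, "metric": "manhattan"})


Checking required parameters...
Missing required parameter: x2
Invalid - missing required parameter 'x2'


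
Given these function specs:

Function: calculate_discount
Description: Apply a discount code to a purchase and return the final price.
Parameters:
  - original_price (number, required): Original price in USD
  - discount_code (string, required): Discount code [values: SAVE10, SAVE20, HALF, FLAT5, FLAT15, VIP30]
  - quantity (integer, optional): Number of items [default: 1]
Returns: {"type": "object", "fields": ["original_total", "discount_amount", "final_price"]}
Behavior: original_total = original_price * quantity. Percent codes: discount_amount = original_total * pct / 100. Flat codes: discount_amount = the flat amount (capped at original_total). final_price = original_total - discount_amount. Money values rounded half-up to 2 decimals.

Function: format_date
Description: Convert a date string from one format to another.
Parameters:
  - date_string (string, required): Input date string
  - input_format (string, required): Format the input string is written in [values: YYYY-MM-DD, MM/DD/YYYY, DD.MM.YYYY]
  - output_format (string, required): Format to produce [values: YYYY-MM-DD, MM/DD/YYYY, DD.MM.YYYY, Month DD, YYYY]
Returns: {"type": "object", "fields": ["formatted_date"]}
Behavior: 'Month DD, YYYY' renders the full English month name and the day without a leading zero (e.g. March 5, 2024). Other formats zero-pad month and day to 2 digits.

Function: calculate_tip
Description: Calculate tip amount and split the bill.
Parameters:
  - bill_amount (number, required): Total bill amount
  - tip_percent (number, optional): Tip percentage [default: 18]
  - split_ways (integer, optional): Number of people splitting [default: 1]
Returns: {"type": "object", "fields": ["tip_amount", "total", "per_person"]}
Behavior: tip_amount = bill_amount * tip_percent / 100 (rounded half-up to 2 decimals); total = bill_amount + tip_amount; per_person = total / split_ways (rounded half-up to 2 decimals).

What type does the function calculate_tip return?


The calculate_tip spec declares Returns: {"type": "object", "fields": ["tip_amount", "total", "per_person"]}
Type:
object


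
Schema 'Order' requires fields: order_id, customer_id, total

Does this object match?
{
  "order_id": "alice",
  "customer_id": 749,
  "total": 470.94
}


Checking required fields... All present.
Valid - all required fields present


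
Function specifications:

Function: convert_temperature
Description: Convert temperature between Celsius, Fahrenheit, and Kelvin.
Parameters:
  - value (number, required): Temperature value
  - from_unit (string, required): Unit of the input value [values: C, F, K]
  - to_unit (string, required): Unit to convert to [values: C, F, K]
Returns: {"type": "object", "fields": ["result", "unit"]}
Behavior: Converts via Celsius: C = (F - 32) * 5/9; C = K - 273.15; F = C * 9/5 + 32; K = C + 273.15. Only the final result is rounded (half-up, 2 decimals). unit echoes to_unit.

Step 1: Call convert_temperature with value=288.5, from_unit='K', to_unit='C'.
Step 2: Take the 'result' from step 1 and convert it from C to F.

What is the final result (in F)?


Step 1: convert_temperature(value=288.5, from_unit=K, to_unit=C)
  To C: 288.5 - 273.15 = 15.35
  Target is C: 15.35
  Round to 2 decimals: 15.35
  -> result = 15.35 C
Step 2: convert_temperature(value=15.35, from_unit=C, to_unit=F)
  Input already in C: 15.35
  To F: 15.35 * 9/5 + 32 = 59.63
  Round to 2 decimals: 59.63
  -> result = 59.63 F
59.63 F


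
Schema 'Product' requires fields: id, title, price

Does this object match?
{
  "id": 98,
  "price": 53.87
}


Checking required fields...
Missing: title
Invalid - missing required field 'title'


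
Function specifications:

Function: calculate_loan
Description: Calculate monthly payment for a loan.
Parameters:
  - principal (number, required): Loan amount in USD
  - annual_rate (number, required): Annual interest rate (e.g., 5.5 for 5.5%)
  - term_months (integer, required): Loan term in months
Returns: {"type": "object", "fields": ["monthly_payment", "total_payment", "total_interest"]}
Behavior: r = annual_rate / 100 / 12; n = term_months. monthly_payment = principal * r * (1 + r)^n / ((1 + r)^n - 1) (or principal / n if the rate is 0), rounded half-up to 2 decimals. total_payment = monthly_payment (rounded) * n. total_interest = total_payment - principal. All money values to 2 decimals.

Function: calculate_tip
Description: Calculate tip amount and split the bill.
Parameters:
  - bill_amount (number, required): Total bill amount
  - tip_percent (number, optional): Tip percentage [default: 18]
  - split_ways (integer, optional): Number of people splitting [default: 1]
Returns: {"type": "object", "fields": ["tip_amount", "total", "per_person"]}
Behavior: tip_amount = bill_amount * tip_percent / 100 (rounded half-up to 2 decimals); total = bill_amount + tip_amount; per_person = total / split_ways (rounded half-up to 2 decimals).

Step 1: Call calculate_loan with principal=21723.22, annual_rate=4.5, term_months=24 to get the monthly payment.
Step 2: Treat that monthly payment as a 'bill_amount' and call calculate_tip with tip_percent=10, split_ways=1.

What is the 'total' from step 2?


Step 1: calculate_loan(principal=21723.22, annual_rate=4.5, term_months=24)
  r = 4.5 / 100 / 12 = 0.00375 (keep full precision)
  (1 + r)^24 = 1.09399012
  monthly_payment = 21723.22 * 0.00375 * 1.09399012 / (1.09399012 - 1) = 948.171013 -> 948.17
  total_payment = 948.17 * 24 = 22756.08
  total_interest = 22756.08 - 21723.22 = 1032.86
  -> monthly_payment = 948.17
Step 2: calculate_tip(bill_amount=948.17, tip_percent=10, split_ways=1)
  tip_amount = 948.17 * 10/100 = 94.817 -> 94.82
  total = 948.17 + 94.82 = 1042.99
  per_person = 1042.99 / 1 = 1042.99 -> 1042.99
  -> total = 1042.99
$1042.99


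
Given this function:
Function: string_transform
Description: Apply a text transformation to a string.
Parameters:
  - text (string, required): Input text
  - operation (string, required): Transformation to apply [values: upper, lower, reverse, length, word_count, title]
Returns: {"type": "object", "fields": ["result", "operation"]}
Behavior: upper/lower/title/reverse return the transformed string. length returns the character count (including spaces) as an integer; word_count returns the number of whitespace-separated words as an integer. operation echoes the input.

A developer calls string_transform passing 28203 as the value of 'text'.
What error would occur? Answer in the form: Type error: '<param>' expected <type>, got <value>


Spec: 'text' is declared as string; 28203 is an integer.
Type error: 'text' expected string, got 28203


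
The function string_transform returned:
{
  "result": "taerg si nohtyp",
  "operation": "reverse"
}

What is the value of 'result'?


taerg si nohtyp


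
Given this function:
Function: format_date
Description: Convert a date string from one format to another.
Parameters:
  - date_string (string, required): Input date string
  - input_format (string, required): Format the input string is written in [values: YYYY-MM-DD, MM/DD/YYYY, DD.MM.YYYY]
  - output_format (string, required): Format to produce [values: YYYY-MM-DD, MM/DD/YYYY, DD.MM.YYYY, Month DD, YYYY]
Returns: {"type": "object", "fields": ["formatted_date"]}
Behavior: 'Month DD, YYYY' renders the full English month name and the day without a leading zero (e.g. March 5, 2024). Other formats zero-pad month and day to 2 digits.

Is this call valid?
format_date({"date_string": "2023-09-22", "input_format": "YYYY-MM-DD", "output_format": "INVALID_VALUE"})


Checking parameter values...
Parameter 'output_format' has value 'INVALID_VALUE' not in allowed: YYYY-MM-DD, MM/DD/YYYY, DD.MM.YYYY, Month DD, YYYY
Invalid - 'output_format' must be one of YYYY-MM-DD, MM/DD/YYYY, DD.MM.YYYY, Month DD, YYYY


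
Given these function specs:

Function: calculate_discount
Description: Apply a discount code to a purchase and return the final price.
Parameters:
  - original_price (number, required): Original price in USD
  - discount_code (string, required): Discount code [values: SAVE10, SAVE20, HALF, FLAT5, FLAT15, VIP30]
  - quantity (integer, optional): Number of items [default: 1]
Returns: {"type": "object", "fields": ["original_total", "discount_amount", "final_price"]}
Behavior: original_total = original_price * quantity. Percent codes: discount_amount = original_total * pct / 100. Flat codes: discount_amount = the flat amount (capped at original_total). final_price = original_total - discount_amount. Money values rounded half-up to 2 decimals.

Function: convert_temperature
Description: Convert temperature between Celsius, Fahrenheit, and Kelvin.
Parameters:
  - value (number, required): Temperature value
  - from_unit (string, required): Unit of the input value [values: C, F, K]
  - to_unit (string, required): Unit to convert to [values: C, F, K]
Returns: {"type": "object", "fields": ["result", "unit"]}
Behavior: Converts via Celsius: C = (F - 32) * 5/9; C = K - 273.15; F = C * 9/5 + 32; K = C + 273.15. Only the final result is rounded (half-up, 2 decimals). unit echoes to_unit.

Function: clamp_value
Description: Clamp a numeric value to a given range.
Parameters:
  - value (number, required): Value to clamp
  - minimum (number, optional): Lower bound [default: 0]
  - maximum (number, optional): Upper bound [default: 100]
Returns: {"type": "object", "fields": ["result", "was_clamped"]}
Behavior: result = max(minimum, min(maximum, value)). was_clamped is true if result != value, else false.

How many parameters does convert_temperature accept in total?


Parameters of convert_temperature: value (required), from_unit (required), to_unit (required)
Total:
3


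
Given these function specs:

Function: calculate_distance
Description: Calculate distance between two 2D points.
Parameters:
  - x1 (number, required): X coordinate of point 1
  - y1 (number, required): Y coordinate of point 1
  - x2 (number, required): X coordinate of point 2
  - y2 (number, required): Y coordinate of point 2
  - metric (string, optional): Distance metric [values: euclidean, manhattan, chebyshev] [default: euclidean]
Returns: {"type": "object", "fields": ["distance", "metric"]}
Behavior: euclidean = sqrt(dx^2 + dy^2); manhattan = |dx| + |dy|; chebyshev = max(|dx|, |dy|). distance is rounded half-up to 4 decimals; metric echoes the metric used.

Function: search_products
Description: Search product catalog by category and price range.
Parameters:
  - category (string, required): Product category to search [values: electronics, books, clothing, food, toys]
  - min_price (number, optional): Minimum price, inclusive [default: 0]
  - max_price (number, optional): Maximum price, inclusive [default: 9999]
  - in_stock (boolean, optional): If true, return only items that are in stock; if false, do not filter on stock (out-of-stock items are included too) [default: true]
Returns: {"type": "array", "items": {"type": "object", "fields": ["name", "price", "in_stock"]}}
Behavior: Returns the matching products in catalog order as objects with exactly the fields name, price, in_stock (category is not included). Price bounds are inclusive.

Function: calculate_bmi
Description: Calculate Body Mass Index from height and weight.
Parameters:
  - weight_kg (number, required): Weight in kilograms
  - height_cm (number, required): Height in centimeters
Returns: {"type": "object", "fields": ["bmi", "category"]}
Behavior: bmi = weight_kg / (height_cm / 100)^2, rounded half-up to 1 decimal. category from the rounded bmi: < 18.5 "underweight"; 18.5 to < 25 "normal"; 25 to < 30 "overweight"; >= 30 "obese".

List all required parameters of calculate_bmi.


Parameters of calculate_bmi and their required/optional flag:
  weight_kg: required
  height_cm: required
height_cm, weight_kg


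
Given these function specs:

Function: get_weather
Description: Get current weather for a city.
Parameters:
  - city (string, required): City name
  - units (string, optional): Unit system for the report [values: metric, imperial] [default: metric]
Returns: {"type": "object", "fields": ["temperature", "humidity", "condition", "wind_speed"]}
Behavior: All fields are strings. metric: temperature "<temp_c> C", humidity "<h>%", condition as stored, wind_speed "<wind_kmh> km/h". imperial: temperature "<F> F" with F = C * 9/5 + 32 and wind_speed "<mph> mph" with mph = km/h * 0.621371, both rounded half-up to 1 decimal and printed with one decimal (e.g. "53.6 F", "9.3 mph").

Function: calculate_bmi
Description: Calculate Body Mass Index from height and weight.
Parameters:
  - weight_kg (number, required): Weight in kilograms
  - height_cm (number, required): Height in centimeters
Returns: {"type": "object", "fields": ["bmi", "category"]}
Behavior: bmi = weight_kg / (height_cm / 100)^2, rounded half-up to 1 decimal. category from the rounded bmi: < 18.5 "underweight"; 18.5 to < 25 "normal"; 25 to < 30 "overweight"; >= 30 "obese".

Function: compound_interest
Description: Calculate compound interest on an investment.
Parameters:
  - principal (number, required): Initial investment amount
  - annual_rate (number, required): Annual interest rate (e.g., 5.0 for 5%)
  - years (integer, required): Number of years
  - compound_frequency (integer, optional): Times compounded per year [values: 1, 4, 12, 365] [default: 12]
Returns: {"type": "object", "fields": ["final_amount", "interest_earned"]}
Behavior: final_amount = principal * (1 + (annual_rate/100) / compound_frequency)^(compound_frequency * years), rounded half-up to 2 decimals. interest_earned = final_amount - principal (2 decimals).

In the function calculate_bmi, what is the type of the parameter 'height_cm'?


The calculate_bmi spec declares:
  - height_cm (number, required): Height in centimeters
Type:
number


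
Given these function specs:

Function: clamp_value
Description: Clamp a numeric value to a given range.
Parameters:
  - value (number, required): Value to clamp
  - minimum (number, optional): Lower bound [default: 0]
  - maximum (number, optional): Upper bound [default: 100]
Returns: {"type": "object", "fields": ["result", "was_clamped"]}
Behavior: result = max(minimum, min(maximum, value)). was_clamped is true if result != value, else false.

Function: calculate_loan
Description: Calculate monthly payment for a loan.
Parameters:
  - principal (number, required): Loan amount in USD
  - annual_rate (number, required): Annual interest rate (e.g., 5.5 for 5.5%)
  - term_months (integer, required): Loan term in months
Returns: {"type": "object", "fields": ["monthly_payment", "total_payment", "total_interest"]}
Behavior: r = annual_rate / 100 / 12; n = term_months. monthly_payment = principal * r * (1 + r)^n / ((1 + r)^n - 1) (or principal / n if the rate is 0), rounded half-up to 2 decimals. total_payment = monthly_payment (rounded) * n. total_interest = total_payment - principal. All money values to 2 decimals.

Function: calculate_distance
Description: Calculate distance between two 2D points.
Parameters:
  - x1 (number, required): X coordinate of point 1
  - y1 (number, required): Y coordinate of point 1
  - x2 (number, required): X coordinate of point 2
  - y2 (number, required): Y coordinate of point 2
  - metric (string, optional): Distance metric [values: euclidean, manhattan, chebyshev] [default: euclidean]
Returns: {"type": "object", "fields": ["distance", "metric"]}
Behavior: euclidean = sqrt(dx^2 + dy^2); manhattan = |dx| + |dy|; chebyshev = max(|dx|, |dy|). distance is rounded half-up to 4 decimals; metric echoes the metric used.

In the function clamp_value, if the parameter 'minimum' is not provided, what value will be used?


The clamp_value spec declares:
  - minimum (number, optional): Lower bound [default: 0]
Default:
0


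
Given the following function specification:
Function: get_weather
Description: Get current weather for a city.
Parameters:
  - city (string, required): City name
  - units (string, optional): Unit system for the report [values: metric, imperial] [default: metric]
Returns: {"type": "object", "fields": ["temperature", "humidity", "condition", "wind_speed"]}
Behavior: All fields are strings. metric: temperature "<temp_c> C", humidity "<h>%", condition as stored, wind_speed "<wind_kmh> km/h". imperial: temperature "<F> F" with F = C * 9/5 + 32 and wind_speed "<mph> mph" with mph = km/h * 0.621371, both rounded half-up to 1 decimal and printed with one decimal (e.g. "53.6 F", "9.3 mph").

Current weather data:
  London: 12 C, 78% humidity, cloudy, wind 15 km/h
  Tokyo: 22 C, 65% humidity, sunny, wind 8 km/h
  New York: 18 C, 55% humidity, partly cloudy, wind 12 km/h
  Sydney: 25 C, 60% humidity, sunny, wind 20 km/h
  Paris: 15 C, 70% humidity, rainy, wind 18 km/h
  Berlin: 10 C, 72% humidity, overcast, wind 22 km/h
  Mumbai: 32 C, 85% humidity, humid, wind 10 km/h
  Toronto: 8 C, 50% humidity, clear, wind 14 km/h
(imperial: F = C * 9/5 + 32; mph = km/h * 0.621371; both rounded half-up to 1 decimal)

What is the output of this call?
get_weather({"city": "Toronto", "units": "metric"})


Toronto record: 8 C, 50%, clear, 14 km/h
metric: report values as stored ('<temp_c> C', '<humidity>%', '<wind_kmh> km/h')
Output:
{"temperature": "8 C", "humidity": "50%", "condition": "clear", "wind_speed": "14 km/h"}


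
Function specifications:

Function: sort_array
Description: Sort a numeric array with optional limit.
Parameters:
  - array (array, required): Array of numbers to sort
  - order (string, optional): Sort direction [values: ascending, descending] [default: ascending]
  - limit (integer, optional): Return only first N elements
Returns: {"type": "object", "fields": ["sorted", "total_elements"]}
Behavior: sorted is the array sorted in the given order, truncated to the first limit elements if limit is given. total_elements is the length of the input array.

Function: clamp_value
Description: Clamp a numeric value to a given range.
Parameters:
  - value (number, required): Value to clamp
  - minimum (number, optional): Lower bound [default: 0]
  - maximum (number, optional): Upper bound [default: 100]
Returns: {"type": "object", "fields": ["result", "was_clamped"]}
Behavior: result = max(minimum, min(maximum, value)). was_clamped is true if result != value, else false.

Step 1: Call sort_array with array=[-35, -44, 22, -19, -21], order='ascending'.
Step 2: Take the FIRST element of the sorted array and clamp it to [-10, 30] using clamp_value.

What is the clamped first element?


Step 1: sort_array(order=ascending)
  sorted: [-44, -35, -21, -19, 22]
  -> first element = -44
Step 2: clamp_value(value=-44, minimum=-10, maximum=30)
  result = max(-10, min(30, -44)) = max(-10, -44) = -10
  was_clamped = (-10 != -44) = true
  -> result = -10
-10


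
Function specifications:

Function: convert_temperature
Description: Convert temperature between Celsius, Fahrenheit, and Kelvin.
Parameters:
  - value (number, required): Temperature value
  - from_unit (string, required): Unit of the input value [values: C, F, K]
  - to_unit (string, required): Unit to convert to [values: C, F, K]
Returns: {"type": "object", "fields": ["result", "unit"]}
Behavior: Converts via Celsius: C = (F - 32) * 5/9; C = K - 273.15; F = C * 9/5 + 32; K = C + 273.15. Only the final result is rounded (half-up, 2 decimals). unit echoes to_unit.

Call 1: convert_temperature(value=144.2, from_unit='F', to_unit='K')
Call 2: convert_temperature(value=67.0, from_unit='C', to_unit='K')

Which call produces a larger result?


Call 1:
  To C: (144.2 - 32) * 5/9 = 62.333333
  To K: 62.333333 + 273.15 = 335.483333
  Round to 2 decimals: 335.48
  -> 335.48 K
Call 2:
  Input already in C: 67
  To K: 67 + 273.15 = 340.15
  Round to 2 decimals: 340.15
  -> 340.15 K
Call 2 (340.15 K)


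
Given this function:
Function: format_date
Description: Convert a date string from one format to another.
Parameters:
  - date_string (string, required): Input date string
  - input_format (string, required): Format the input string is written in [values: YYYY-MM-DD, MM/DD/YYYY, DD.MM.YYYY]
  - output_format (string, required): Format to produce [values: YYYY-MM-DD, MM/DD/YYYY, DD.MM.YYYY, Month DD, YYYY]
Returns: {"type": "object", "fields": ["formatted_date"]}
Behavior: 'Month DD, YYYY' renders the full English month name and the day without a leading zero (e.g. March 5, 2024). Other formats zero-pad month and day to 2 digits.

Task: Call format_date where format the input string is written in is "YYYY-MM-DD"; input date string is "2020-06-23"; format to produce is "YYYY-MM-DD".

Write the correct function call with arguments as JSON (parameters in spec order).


Mapping each described value to its parameter name:
  'Format the input string is written in' -> input_format = "YYYY-MM-DD"
  'Input date string' -> date_string = "2020-06-23"
  'Format to produce' -> output_format = "YYYY-MM-DD"
format_date({"date_string": "2020-06-23", "input_format": "YYYY-MM-DD", "output_format": "YYYY-MM-DD"})


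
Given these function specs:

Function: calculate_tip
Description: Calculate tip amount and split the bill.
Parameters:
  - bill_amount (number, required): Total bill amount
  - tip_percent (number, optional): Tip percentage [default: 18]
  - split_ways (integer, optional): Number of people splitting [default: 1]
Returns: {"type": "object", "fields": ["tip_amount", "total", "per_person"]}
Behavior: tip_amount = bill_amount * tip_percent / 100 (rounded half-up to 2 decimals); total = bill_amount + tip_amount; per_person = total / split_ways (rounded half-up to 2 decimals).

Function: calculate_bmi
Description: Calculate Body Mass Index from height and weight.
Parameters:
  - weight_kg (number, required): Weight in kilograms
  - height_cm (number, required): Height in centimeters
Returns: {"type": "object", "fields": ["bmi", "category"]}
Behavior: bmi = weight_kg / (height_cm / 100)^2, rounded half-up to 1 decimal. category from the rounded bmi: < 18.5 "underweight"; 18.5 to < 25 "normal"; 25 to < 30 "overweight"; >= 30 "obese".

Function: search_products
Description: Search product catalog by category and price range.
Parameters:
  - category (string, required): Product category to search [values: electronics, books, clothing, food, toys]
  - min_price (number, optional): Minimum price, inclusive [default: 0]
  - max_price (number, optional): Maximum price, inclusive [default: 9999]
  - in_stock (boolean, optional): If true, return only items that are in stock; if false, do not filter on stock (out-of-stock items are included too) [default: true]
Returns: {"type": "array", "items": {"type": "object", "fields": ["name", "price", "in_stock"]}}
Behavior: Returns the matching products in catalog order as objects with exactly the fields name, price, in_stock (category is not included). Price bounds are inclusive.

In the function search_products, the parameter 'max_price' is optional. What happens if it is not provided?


The search_products spec declares:
  - max_price (number, optional): Maximum price, inclusive [default: 9999]
It defaults to 9999


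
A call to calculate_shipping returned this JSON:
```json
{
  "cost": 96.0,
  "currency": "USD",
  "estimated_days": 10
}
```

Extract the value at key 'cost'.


96.0


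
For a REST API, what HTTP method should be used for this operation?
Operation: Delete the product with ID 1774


GET = read, POST = create, PUT = update/replace, DELETE = remove
This operation is a removal.
DELETE


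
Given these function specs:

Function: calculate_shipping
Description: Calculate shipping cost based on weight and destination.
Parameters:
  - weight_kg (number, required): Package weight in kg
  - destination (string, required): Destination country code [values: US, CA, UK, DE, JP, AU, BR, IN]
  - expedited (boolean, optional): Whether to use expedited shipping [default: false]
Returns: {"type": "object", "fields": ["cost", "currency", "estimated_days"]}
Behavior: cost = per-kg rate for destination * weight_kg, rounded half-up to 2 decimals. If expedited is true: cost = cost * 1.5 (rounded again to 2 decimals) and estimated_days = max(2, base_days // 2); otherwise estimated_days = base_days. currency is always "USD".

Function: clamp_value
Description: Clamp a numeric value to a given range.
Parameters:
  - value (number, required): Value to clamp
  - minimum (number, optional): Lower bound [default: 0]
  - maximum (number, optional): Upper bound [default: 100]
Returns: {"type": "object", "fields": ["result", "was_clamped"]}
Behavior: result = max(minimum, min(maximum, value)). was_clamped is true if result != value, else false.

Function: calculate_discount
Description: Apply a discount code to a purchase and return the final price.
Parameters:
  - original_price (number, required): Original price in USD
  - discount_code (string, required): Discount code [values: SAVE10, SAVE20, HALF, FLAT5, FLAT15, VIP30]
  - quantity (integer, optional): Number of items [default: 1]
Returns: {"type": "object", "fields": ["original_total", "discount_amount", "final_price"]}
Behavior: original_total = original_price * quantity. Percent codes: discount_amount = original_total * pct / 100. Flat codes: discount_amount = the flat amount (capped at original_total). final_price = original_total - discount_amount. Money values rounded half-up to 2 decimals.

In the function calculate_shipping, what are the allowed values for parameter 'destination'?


The calculate_shipping spec declares:
  - destination (string, required): Destination country code [values: US, CA, UK, DE, JP, AU, BR, IN]
Allowed values:
US, CA, UK, DE, JP, AU, BR, IN


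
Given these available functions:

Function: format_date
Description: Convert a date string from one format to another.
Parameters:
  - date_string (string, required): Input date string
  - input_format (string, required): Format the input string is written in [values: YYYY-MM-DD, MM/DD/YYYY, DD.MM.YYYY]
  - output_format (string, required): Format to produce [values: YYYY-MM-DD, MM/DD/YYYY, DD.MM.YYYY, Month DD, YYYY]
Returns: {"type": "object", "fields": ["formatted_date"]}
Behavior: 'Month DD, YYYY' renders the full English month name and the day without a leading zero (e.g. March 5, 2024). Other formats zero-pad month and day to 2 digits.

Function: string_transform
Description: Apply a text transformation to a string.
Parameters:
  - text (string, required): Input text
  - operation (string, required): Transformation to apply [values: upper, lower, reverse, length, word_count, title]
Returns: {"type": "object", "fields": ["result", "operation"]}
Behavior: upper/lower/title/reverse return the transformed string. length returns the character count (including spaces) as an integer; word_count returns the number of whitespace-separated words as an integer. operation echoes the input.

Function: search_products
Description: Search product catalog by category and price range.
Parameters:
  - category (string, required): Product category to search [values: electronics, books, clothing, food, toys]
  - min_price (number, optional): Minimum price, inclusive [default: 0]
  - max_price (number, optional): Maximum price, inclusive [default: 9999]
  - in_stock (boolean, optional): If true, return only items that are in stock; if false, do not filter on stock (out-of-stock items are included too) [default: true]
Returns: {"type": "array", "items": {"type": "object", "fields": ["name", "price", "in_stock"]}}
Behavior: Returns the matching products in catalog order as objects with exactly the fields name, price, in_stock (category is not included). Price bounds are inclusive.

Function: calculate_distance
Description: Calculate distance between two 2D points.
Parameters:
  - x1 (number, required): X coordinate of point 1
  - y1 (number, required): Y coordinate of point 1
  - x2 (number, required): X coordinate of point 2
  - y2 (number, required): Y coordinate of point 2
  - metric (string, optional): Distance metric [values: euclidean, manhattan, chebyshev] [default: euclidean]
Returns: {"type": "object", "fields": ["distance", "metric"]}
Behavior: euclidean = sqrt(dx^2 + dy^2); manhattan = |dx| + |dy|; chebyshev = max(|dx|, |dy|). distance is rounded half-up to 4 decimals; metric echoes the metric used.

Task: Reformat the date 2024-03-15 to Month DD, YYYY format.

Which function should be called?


The task needs a function whose description is: Convert a date string from one format to another.
format_date


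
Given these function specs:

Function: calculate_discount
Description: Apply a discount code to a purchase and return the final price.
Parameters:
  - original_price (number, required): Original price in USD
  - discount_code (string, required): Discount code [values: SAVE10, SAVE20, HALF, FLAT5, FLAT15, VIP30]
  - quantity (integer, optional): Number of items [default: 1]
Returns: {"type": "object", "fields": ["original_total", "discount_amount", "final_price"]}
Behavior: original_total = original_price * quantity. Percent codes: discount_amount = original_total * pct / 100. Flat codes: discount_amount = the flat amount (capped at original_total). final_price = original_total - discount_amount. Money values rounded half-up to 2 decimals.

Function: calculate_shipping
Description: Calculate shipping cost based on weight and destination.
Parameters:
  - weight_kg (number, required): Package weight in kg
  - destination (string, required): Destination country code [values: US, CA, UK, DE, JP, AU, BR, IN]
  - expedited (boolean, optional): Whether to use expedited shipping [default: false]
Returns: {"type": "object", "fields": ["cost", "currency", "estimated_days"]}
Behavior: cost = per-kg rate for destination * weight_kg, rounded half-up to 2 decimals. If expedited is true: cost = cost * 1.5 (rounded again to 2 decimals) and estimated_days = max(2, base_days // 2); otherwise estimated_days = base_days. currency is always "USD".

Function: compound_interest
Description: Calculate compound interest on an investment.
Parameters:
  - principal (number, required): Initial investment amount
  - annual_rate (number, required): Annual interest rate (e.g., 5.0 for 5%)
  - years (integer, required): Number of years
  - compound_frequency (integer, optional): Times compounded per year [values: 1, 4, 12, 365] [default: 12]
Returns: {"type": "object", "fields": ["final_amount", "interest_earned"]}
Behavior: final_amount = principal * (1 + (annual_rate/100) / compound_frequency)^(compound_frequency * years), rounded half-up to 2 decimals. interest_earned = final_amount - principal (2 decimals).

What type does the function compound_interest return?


The compound_interest spec declares Returns: {"type": "object", "fields": ["final_amount", "interest_earned"]}
Type:
object


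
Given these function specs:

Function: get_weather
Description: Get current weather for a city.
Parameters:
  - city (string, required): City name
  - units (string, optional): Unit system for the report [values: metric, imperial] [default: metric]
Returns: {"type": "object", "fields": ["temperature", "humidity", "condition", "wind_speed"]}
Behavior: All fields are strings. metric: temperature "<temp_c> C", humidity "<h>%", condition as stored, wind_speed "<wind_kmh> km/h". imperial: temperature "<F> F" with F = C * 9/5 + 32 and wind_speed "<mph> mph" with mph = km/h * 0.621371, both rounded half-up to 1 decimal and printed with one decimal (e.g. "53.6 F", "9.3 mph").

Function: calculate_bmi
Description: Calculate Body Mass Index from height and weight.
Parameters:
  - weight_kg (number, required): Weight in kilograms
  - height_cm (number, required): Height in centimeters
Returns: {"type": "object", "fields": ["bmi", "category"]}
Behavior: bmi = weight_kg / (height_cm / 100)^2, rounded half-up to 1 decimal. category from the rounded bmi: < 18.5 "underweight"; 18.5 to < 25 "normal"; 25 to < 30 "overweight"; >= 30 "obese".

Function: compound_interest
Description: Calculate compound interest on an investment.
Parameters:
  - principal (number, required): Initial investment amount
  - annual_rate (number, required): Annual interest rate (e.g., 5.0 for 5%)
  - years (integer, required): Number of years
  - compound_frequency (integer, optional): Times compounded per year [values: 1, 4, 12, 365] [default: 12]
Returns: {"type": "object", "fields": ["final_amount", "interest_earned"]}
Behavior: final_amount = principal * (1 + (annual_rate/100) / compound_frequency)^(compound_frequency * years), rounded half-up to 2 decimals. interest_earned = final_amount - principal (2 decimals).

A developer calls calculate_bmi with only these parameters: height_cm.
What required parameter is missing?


Required parameters: weight_kg, height_cm
Provided: height_cm
Missing: weight_kg
weight_kg


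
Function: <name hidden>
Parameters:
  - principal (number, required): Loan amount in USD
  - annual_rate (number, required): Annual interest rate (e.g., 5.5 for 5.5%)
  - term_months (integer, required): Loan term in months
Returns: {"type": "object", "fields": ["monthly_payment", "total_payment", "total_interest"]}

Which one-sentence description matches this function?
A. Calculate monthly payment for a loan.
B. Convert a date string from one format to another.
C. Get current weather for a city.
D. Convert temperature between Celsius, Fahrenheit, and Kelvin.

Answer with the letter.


Parameters principal, annual_rate, term_months and return ["monthly_payment", "total_payment", "total_interest"] fit: Calculate monthly payment for a loan.
A
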